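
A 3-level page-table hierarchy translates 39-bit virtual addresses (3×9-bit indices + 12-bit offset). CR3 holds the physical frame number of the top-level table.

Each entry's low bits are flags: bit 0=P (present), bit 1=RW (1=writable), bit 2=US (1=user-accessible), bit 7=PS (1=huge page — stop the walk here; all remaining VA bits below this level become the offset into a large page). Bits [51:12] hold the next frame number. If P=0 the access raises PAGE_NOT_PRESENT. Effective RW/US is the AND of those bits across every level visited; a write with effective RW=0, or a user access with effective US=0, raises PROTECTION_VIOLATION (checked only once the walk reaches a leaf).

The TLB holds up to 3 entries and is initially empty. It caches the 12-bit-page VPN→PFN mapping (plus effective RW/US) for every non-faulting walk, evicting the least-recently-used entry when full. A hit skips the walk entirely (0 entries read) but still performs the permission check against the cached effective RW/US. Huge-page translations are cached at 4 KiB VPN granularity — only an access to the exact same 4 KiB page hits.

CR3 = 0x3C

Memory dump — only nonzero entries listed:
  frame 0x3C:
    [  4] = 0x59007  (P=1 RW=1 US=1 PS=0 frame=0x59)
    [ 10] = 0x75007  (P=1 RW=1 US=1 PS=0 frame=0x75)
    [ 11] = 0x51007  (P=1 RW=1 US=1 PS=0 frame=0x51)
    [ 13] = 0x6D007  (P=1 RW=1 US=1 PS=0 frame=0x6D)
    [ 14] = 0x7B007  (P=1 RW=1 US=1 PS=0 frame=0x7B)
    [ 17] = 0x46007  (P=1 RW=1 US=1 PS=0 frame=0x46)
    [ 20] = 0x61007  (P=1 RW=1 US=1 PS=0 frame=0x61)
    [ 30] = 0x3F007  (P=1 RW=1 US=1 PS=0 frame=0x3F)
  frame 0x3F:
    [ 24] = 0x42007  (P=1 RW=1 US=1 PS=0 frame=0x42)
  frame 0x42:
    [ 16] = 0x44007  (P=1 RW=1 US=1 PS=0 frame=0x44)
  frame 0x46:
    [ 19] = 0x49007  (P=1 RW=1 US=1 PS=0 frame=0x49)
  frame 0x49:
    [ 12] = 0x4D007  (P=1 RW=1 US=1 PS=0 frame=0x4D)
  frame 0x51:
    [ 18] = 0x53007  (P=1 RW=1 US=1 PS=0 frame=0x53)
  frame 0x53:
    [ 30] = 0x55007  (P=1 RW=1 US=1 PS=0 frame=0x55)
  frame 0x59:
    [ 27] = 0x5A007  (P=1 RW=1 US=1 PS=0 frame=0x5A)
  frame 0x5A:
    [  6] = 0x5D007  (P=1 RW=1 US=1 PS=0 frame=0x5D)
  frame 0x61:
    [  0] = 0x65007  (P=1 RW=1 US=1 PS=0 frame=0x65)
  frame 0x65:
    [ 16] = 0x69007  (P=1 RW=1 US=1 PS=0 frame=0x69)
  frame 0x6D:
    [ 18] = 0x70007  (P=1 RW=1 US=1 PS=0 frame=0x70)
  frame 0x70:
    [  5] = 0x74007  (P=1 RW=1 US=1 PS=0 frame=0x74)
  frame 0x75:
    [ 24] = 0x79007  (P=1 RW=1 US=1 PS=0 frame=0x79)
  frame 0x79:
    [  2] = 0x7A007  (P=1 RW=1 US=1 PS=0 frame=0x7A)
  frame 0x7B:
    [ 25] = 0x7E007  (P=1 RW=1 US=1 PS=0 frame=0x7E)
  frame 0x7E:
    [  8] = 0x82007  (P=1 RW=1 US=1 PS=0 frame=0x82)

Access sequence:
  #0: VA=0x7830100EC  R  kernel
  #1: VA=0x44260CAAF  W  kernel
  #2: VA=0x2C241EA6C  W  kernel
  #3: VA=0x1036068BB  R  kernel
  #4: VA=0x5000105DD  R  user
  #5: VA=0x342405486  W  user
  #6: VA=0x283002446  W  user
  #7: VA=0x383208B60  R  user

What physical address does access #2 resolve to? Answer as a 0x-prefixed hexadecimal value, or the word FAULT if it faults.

Per-access translation:
#0 VA=0x7830100EC (r,kernel):
  lvl0: tbl 0x3C, slot 30 ⇒ 0x3F007 (P1/RW1/US1/PS0)
  lvl1: tbl 0x3F, slot 24 ⇒ 0x42007 (P1/RW1/US1/PS0)
  lvl2: tbl 0x42, slot 16 ⇒ 0x44007 (P1/RW1/US1/PS0)
  ✓ 0x440EC  — 3 lookups
#1 VA=0x44260CAAF (w,kernel):
  lvl0: tbl 0x3C, slot 17 ⇒ 0x46007 (P1/RW1/US1/PS0)
  lvl1: tbl 0x46, slot 19 ⇒ 0x49007 (P1/RW1/US1/PS0)
  lvl2: tbl 0x49, slot 12 ⇒ 0x4D007 (P1/RW1/US1/PS0)
  ✓ 0x4DAAF  — 3 lookups
#2 VA=0x2C241EA6C (w,kernel):
  lvl0: tbl 0x3C, slot 11 ⇒ 0x51007 (P1/RW1/US1/PS0)
  lvl1: tbl 0x51, slot 18 ⇒ 0x53007 (P1/RW1/US1/PS0)
  lvl2: tbl 0x53, slot 30 ⇒ 0x55007 (P1/RW1/US1/PS0)
  ✓ 0x55A6C  — 3 lookups
#3 VA=0x1036068BB (r,kernel):
  lvl0: tbl 0x3C, slot 4 ⇒ 0x59007 (P1/RW1/US1/PS0)
  lvl1: tbl 0x59, slot 27 ⇒ 0x5A007 (P1/RW1/US1/PS0)
  lvl2: tbl 0x5A, slot 6 ⇒ 0x5D007 (P1/RW1/US1/PS0)
  ✓ 0x5D8BB  — 3 lookups
#4 VA=0x5000105DD (r,user):
  lvl0: tbl 0x3C, slot 20 ⇒ 0x61007 (P1/RW1/US1/PS0)
  lvl1: tbl 0x61, slot 0 ⇒ 0x65007 (P1/RW1/US1/PS0)
  lvl2: tbl 0x65, slot 16 ⇒ 0x69007 (P1/RW1/US1/PS0)
  ✓ 0x695DD  — 3 lookups
#5 VA=0x342405486 (w,user):
  lvl0: tbl 0x3C, slot 13 ⇒ 0x6D007 (P1/RW1/US1/PS0)
  lvl1: tbl 0x6D, slot 18 ⇒ 0x70007 (P1/RW1/US1/PS0)
  lvl2: tbl 0x70, slot 5 ⇒ 0x74007 (P1/RW1/US1/PS0)
  ✓ 0x74486  — 3 lookups
#6 VA=0x283002446 (w,user):
  lvl0: tbl 0x3C, slot 10 ⇒ 0x75007 (P1/RW1/US1/PS0)
  lvl1: tbl 0x75, slot 24 ⇒ 0x79007 (P1/RW1/US1/PS0)
  lvl2: tbl 0x79, slot 2 ⇒ 0x7A007 (P1/RW1/US1/PS0)
  ✓ 0x7A446  — 3 lookups
#7 VA=0x383208B60 (r,user):
  lvl0: tbl 0x3C, slot 14 ⇒ 0x7B007 (P1/RW1/US1/PS0)
  lvl1: tbl 0x7B, slot 25 ⇒ 0x7E007 (P1/RW1/US1/PS0)
  lvl2: tbl 0x7E, slot 8 ⇒ 0x82007 (P1/RW1/US1/PS0)
  ✓ 0x82B60  — 3 lookups

Access #2 PA: 0x55A6C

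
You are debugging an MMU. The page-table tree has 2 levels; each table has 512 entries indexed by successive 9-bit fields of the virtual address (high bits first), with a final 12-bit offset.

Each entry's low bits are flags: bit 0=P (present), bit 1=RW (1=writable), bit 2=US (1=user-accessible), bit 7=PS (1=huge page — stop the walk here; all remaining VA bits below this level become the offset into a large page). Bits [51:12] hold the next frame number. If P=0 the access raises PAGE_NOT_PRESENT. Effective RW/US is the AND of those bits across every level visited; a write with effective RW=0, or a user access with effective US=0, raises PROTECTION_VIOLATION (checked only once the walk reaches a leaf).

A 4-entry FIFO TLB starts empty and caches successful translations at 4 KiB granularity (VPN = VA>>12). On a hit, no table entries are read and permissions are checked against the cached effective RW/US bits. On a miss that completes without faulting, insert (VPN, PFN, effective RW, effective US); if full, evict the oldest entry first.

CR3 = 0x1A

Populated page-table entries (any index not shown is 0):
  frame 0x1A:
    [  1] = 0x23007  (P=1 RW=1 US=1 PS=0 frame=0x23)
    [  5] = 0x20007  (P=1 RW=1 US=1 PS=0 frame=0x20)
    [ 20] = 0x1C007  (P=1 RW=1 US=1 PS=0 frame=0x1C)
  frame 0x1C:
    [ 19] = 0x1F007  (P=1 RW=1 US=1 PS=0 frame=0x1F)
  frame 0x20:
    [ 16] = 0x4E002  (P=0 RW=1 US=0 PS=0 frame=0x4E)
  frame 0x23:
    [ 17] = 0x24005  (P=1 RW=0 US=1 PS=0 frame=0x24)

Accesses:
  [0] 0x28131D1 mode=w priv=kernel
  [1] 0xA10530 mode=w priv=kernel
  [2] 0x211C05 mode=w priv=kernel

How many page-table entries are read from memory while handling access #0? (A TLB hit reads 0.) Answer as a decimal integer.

Walk each access:
#0 VA=0x28131D1 (w,kernel):
  lvl0: tbl 0x1A, slot 20 ⇒ 0x1C007 (P1/RW1/US1/PS0)
  lvl1: tbl 0x1C, slot 19 ⇒ 0x1F007 (P1/RW1/US1/PS0)
  ✓ 0x1F1D1  — 2 lookups
#1 VA=0xA10530 (w,kernel):
  lvl0: tbl 0x1A, slot 5 ⇒ 0x20007 (P1/RW1/US1/PS0)
  lvl1: tbl 0x20, slot 16 ⇒ 0x4E002 (P0/RW1/US0/PS0)
  ✗ PAGE_NOT_PRESENT  [2 reads]
#2 VA=0x211C05 (w,kernel):
  lvl0: tbl 0x1A, slot 1 ⇒ 0x23007 (P1/RW1/US1/PS0)
  lvl1: tbl 0x23, slot 17 ⇒ 0x24005 (P1/RW0/US1/PS0)
  ✗ PROTECTION_VIOLATION  [2 reads]

Entries read for #0: 2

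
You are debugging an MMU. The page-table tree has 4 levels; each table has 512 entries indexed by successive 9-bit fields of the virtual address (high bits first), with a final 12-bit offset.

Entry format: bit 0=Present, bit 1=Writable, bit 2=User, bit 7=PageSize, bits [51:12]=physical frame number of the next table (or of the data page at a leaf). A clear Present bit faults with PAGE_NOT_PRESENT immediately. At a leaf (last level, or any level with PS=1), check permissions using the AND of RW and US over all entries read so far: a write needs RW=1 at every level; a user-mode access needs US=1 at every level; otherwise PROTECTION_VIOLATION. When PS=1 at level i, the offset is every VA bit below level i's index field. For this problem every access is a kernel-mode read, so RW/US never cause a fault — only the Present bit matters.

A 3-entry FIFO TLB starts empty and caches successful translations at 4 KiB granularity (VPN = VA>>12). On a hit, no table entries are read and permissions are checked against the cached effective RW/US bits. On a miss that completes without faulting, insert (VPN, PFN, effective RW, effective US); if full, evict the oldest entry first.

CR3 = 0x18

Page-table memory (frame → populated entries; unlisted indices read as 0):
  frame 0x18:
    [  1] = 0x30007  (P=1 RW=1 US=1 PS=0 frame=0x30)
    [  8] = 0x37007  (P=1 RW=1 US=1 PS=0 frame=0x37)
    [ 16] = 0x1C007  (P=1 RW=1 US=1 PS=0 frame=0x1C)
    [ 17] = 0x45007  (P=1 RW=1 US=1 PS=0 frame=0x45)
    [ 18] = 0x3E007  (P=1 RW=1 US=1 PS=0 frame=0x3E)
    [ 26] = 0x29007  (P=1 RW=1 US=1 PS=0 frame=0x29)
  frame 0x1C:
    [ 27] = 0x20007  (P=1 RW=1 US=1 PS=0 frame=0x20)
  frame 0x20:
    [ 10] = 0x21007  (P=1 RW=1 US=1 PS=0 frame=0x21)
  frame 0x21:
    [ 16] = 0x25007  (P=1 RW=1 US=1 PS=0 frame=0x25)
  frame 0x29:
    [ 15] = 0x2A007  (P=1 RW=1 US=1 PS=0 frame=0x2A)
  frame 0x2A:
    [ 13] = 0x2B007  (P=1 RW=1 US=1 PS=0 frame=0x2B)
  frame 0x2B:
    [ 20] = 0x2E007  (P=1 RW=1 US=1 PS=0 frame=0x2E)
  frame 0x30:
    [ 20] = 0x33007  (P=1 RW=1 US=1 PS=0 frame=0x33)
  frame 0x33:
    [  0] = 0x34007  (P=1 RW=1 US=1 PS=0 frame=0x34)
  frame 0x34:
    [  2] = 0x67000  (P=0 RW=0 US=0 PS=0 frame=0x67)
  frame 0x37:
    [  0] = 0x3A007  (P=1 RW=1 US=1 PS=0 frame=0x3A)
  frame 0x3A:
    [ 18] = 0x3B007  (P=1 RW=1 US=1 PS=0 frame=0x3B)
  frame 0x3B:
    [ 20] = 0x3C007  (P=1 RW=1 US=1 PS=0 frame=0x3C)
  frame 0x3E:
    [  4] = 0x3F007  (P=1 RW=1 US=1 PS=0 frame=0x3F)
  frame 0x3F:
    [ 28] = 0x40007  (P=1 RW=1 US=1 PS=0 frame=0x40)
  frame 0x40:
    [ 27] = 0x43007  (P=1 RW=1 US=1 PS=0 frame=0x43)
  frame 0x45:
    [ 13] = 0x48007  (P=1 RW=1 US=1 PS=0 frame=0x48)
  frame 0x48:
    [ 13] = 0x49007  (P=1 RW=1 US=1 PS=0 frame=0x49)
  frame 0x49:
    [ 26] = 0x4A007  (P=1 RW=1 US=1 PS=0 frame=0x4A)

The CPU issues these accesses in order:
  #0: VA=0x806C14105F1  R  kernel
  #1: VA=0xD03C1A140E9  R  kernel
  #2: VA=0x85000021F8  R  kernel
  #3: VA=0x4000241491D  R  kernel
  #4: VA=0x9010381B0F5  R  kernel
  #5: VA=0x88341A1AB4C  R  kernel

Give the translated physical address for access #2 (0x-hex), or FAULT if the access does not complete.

Per-access translation:
#0 VA=0x806C14105F1 (r,kernel):
  L0: frame=0x18 idx=16 entry=0x1C007 [P=1 RW=1 US=1 PS=0]
  L1: frame=0x1C idx=27 entry=0x20007 [P=1 RW=1 US=1 PS=0]
  L2: frame=0x20 idx=10 entry=0x21007 [P=1 RW=1 US=1 PS=0]
  L3: frame=0x21 idx=16 entry=0x25007 [P=1 RW=1 US=1 PS=0]
  ⇒ phys 0x255F1  [4 reads]
#1 VA=0xD03C1A140E9 (r,kernel):
  L0: frame=0x18 idx=26 entry=0x29007 [P=1 RW=1 US=1 PS=0]
  L1: frame=0x29 idx=15 entry=0x2A007 [P=1 RW=1 US=1 PS=0]
  L2: frame=0x2A idx=13 entry=0x2B007 [P=1 RW=1 US=1 PS=0]
  L3: frame=0x2B idx=20 entry=0x2E007 [P=1 RW=1 US=1 PS=0]
  ⇒ phys 0x2E0E9  [4 reads]
#2 VA=0x85000021F8 (r,kernel):
  L0: frame=0x18 idx=1 entry=0x30007 [P=1 RW=1 US=1 PS=0]
  L1: frame=0x30 idx=20 entry=0x33007 [P=1 RW=1 US=1 PS=0]
  L2: frame=0x33 idx=0 entry=0x34007 [P=1 RW=1 US=1 PS=0]
  L3: frame=0x34 idx=2 entry=0x67000 [P=0 RW=0 US=0 PS=0]
  ⇒ fault: PAGE_NOT_PRESENT  — 4 lookups
#3 VA=0x4000241491D (r,kernel):
  L0: frame=0x18 idx=8 entry=0x37007 [P=1 RW=1 US=1 PS=0]
  L1: frame=0x37 idx=0 entry=0x3A007 [P=1 RW=1 US=1 PS=0]
  L2: frame=0x3A idx=18 entry=0x3B007 [P=1 RW=1 US=1 PS=0]
  L3: frame=0x3B idx=20 entry=0x3C007 [P=1 RW=1 US=1 PS=0]
  ⇒ phys 0x3C91D  [4 reads]
#4 VA=0x9010381B0F5 (r,kernel):
  L0: frame=0x18 idx=18 entry=0x3E007 [P=1 RW=1 US=1 PS=0]
  L1: frame=0x3E idx=4 entry=0x3F007 [P=1 RW=1 US=1 PS=0]
  L2: frame=0x3F idx=28 entry=0x40007 [P=1 RW=1 US=1 PS=0]
  L3: frame=0x40 idx=27 entry=0x43007 [P=1 RW=1 US=1 PS=0]
  ⇒ phys 0x430F5  [4 reads]
#5 VA=0x88341A1AB4C (r,kernel):
  L0: frame=0x18 idx=17 entry=0x45007 [P=1 RW=1 US=1 PS=0]
  L1: frame=0x45 idx=13 entry=0x48007 [P=1 RW=1 US=1 PS=0]
  L2: frame=0x48 idx=13 entry=0x49007 [P=1 RW=1 US=1 PS=0]
  L3: frame=0x49 idx=26 entry=0x4A007 [P=1 RW=1 US=1 PS=0]
  ⇒ phys 0x4AB4C  [4 reads]

Access #2 PA: FAULT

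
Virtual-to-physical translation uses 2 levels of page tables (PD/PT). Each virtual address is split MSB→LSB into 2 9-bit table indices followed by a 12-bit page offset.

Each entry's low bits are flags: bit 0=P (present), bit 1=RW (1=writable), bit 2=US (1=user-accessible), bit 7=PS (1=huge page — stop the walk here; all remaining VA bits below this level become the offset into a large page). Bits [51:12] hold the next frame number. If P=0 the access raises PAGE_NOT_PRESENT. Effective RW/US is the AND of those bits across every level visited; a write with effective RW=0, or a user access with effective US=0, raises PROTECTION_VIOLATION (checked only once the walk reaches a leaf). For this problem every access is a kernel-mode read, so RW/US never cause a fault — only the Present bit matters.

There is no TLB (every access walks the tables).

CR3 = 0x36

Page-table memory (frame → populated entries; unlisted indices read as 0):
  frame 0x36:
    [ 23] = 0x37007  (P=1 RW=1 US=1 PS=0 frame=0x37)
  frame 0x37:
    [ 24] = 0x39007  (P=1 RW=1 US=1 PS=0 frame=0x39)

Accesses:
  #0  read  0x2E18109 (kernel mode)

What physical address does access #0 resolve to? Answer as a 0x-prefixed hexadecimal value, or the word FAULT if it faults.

Walk each access:
#0 VA=0x2E18109 (r,kernel):
  lvl0: tbl 0x36, slot 23 ⇒ 0x37007 (P1/RW1/US1/PS0)
  lvl1: tbl 0x37, slot 24 ⇒ 0x39007 (P1/RW1/US1/PS0)
  ⇒ phys 0x39109  [2 reads]

Access #0 PA: 0x39109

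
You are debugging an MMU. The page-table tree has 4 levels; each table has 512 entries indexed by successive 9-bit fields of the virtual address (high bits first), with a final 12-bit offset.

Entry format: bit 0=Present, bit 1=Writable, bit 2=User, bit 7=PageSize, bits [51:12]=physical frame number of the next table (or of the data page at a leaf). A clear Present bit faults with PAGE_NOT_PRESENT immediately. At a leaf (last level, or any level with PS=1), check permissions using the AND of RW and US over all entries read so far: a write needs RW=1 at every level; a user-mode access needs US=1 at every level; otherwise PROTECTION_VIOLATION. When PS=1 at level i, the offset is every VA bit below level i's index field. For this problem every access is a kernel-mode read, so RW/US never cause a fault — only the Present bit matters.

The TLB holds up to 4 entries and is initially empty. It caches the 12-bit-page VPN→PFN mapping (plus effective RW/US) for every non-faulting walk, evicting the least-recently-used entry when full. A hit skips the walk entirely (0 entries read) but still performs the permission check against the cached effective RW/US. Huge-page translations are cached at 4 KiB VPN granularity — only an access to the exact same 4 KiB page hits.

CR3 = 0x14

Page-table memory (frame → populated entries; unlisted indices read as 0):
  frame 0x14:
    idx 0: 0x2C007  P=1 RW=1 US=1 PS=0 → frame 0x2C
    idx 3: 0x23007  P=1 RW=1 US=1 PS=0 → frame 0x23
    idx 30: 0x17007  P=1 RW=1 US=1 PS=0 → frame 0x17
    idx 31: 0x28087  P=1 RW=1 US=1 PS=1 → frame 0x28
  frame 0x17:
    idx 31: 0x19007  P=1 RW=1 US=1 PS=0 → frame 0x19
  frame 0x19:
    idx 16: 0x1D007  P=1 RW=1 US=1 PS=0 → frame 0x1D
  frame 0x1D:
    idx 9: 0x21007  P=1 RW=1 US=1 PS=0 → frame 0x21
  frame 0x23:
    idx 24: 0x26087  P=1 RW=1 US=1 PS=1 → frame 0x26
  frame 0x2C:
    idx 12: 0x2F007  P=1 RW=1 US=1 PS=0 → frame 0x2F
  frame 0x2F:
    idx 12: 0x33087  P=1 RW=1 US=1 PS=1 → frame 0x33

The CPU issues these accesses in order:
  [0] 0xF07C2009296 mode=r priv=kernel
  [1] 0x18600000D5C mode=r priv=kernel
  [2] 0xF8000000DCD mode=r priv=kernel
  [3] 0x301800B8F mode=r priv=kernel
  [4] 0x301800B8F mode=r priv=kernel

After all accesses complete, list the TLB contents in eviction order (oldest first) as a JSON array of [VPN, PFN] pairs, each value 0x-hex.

Per-access translation:
#0 VA=0xF07C2009296 (r,kernel):
  lvl0: tbl 0x14, slot 30 ⇒ 0x17007 (P1/RW1/US1/PS0)
  lvl1: tbl 0x17, slot 31 ⇒ 0x19007 (P1/RW1/US1/PS0)
  lvl2: tbl 0x19, slot 16 ⇒ 0x1D007 (P1/RW1/US1/PS0)
  lvl3: tbl 0x1D, slot 9 ⇒ 0x21007 (P1/RW1/US1/PS0)
  → PA=0x21296  (4 entries read)
#1 VA=0x18600000D5C (r,kernel):
  lvl0: tbl 0x14, slot 3 ⇒ 0x23007 (P1/RW1/US1/PS0)
  lvl1: tbl 0x23, slot 24 ⇒ 0x26087 (P1/RW1/US1/PS1)
  → PA=0x26D5C (huge @L1)  (2 entries read)
#2 VA=0xF8000000DCD (r,kernel):
  lvl0: tbl 0x14, slot 31 ⇒ 0x28087 (P1/RW1/US1/PS1)
  → PA=0x28DCD (huge @L0)  (1 entries read)
#3 VA=0x301800B8F (r,kernel):
  lvl0: tbl 0x14, slot 0 ⇒ 0x2C007 (P1/RW1/US1/PS0)
  lvl1: tbl 0x2C, slot 12 ⇒ 0x2F007 (P1/RW1/US1/PS0)
  lvl2: tbl 0x2F, slot 12 ⇒ 0x33087 (P1/RW1/US1/PS1)
  → PA=0x33B8F (huge @L2)  (3 entries read)
#4 VA=0x301800B8F (r,kernel):
  TLB hit vpn=0x301800 → PA=0x33B8F

TLB: [["0xF07C2009", "0x21"], ["0x18600000", "0x26"], ["0xF8000000", "0x28"], ["0x301800", "0x33"]]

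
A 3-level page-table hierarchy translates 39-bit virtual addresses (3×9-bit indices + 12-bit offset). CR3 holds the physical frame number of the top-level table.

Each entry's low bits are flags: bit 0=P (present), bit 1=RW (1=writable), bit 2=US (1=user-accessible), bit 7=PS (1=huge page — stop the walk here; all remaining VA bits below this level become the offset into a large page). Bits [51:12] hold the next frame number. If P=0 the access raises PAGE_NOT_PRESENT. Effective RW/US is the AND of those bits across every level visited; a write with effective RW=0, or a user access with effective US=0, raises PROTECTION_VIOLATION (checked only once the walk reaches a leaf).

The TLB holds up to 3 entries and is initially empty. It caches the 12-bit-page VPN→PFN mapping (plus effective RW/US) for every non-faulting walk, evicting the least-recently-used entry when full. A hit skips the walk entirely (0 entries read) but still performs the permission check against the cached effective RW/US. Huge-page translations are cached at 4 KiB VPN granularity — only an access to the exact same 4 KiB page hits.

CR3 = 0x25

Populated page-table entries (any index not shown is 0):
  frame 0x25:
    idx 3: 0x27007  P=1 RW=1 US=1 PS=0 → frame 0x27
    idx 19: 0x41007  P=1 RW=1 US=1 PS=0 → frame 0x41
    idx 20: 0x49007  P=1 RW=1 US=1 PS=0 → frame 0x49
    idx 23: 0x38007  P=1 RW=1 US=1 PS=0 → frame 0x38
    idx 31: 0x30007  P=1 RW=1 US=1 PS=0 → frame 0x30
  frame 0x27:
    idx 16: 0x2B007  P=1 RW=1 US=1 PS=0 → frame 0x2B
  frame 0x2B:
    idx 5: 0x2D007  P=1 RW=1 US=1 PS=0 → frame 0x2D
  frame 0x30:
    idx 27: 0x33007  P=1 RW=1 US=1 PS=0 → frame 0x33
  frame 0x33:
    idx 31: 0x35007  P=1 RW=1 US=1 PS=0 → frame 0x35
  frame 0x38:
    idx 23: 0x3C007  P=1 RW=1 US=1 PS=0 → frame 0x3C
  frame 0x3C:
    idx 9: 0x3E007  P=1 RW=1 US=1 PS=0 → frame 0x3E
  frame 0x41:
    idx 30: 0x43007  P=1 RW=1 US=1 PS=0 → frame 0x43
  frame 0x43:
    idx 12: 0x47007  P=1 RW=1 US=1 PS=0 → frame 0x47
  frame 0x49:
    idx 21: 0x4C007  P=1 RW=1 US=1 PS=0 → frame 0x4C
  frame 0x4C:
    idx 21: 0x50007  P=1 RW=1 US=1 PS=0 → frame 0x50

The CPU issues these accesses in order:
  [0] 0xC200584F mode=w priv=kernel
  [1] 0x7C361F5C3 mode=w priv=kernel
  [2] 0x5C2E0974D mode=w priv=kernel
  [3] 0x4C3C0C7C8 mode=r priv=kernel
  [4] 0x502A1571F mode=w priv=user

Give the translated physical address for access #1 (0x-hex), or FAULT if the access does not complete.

Trace:
#0 VA=0xC200584F (w,kernel):
  L0: frame=0x25 idx=3 entry=0x27007 [P=1 RW=1 US=1 PS=0]
  L1: frame=0x27 idx=16 entry=0x2B007 [P=1 RW=1 US=1 PS=0]
  L2: frame=0x2B idx=5 entry=0x2D007 [P=1 RW=1 US=1 PS=0]
  → PA=0x2D84F  (3 entries read)
#1 VA=0x7C361F5C3 (w,kernel):
  L0: frame=0x25 idx=31 entry=0x30007 [P=1 RW=1 US=1 PS=0]
  L1: frame=0x30 idx=27 entry=0x33007 [P=1 RW=1 US=1 PS=0]
  L2: frame=0x33 idx=31 entry=0x35007 [P=1 RW=1 US=1 PS=0]
  → PA=0x355C3  (3 entries read)
#2 VA=0x5C2E0974D (w,kernel):
  L0: frame=0x25 idx=23 entry=0x38007 [P=1 RW=1 US=1 PS=0]
  L1: frame=0x38 idx=23 entry=0x3C007 [P=1 RW=1 US=1 PS=0]
  L2: frame=0x3C idx=9 entry=0x3E007 [P=1 RW=1 US=1 PS=0]
  → PA=0x3E74D  (3 entries read)
#3 VA=0x4C3C0C7C8 (r,kernel):
  L0: frame=0x25 idx=19 entry=0x41007 [P=1 RW=1 US=1 PS=0]
  L1: frame=0x41 idx=30 entry=0x43007 [P=1 RW=1 US=1 PS=0]
  L2: frame=0x43 idx=12 entry=0x47007 [P=1 RW=1 US=1 PS=0]
  → PA=0x477C8  (3 entries read)
#4 VA=0x502A1571F (w,user):
  L0: frame=0x25 idx=20 entry=0x49007 [P=1 RW=1 US=1 PS=0]
  L1: frame=0x49 idx=21 entry=0x4C007 [P=1 RW=1 US=1 PS=0]
  L2: frame=0x4C idx=21 entry=0x50007 [P=1 RW=1 US=1 PS=0]
  → PA=0x5071F  (3 entries read)

Access #1 PA: 0x355C3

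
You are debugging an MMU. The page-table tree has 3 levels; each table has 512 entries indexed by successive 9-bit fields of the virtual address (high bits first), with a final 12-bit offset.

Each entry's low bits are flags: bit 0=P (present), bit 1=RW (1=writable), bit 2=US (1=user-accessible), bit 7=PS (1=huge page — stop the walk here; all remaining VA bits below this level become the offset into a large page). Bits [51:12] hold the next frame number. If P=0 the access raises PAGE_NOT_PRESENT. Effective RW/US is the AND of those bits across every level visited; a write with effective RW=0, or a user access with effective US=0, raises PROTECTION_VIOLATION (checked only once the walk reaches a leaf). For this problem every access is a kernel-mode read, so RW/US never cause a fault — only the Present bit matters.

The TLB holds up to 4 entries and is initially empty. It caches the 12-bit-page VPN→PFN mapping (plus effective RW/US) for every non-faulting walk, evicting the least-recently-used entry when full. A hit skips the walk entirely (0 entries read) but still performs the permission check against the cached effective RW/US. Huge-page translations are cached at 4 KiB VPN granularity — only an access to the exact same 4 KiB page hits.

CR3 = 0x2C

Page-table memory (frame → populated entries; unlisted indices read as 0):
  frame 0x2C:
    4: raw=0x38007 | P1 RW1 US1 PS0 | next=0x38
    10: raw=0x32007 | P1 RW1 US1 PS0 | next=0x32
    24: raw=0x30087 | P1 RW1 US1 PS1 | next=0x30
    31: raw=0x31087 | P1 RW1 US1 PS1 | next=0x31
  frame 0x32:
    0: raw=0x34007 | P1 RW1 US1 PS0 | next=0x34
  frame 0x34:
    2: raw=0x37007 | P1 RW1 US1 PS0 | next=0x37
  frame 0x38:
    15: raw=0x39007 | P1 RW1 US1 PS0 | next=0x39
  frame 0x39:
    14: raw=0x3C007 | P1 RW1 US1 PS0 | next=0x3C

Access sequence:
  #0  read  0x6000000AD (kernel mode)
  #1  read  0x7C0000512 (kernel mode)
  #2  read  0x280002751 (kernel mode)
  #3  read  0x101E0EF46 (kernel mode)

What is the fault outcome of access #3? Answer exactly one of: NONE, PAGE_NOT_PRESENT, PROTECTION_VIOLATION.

Per-access translation:
#0 VA=0x6000000AD (r,kernel):
  L0: frame=0x2C idx=24 entry=0x30087 [P=1 RW=1 US=1 PS=1]
  ✓ 0x300AD (huge @L0)  — 1 lookups
#1 VA=0x7C0000512 (r,kernel):
  L0: frame=0x2C idx=31 entry=0x31087 [P=1 RW=1 US=1 PS=1]
  ✓ 0x31512 (huge @L0)  — 1 lookups
#2 VA=0x280002751 (r,kernel):
  L0: frame=0x2C idx=10 entry=0x32007 [P=1 RW=1 US=1 PS=0]
  L1: frame=0x32 idx=0 entry=0x34007 [P=1 RW=1 US=1 PS=0]
  L2: frame=0x34 idx=2 entry=0x37007 [P=1 RW=1 US=1 PS=0]
  ✓ 0x37751  — 3 lookups
#3 VA=0x101E0EF46 (r,kernel):
  L0: frame=0x2C idx=4 entry=0x38007 [P=1 RW=1 US=1 PS=0]
  L1: frame=0x38 idx=15 entry=0x39007 [P=1 RW=1 US=1 PS=0]
  L2: frame=0x39 idx=14 entry=0x3C007 [P=1 RW=1 US=1 PS=0]
  ✓ 0x3CF46  — 3 lookups

Access #3 fault: NONE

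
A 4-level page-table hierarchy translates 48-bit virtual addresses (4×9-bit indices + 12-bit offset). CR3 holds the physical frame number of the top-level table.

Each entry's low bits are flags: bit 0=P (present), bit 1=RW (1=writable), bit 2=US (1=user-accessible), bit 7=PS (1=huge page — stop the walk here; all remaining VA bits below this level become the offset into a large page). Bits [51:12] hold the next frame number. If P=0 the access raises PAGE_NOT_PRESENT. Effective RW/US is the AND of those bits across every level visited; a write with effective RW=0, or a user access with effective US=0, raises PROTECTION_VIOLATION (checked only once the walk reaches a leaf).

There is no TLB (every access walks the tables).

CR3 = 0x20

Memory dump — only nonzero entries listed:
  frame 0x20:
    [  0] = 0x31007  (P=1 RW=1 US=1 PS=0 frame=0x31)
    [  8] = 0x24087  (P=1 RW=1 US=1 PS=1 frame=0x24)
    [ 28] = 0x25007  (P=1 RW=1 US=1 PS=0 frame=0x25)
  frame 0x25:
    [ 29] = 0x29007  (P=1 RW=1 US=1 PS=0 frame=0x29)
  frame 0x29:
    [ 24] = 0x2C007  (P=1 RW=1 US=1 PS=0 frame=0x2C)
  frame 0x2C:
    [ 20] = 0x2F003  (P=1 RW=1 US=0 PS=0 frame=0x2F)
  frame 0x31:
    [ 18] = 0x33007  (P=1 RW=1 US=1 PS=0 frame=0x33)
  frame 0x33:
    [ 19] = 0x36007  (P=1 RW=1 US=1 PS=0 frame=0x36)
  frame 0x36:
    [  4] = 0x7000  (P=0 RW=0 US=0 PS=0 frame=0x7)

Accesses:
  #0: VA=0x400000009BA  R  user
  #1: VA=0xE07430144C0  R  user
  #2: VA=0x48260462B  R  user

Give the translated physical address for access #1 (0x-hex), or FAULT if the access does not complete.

Trace:
#0 VA=0x400000009BA (r,user):
  lvl0: tbl 0x20, slot 8 ⇒ 0x24087 (P1/RW1/US1/PS1)
  → PA=0x249BA (huge @L0)  (1 entries read)
#1 VA=0xE07430144C0 (r,user):
  lvl0: tbl 0x20, slot 28 ⇒ 0x25007 (P1/RW1/US1/PS0)
  lvl1: tbl 0x25, slot 29 ⇒ 0x29007 (P1/RW1/US1/PS0)
  lvl2: tbl 0x29, slot 24 ⇒ 0x2C007 (P1/RW1/US1/PS0)
  lvl3: tbl 0x2C, slot 20 ⇒ 0x2F003 (P1/RW1/US0/PS0)
  → PROTECTION_VIOLATION  (4 entries read)
#2 VA=0x48260462B (r,user):
  lvl0: tbl 0x20, slot 0 ⇒ 0x31007 (P1/RW1/US1/PS0)
  lvl1: tbl 0x31, slot 18 ⇒ 0x33007 (P1/RW1/US1/PS0)
  lvl2: tbl 0x33, slot 19 ⇒ 0x36007 (P1/RW1/US1/PS0)
  lvl3: tbl 0x36, slot 4 ⇒ 0x7000 (P0/RW0/US0/PS0)
  → PAGE_NOT_PRESENT  (4 entries read)

Access #1 PA: FAULT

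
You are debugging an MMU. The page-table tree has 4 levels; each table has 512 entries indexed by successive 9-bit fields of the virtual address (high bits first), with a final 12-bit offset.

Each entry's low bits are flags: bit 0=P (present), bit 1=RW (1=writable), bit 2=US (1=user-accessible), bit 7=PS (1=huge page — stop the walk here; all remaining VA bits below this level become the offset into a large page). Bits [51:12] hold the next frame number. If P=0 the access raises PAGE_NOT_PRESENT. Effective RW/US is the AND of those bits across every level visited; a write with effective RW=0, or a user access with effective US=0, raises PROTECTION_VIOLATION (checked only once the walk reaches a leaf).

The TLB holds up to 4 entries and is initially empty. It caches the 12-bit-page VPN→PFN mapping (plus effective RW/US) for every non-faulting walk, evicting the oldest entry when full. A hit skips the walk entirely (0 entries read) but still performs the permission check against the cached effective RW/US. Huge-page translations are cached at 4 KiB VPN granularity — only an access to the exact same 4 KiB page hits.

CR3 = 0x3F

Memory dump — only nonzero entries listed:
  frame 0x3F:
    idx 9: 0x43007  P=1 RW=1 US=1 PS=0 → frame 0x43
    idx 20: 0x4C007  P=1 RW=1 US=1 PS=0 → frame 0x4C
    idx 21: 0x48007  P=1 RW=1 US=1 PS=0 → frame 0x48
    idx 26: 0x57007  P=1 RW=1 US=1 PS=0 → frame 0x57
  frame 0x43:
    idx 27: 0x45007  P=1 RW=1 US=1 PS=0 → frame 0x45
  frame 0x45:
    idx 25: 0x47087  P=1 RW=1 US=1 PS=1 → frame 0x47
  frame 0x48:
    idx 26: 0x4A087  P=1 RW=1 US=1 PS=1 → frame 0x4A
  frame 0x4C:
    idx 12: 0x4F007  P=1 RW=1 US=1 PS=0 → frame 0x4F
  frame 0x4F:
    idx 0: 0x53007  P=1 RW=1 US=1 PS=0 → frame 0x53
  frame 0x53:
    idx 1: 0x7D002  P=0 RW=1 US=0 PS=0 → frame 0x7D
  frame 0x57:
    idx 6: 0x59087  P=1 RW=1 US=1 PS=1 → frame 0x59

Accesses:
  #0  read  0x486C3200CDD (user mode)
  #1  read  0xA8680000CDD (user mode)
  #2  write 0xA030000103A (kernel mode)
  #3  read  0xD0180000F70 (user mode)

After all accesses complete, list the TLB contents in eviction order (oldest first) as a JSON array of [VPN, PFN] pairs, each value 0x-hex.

Per-access translation:
#0 VA=0x486C3200CDD (r,user):
  [0] read 0x3F idx=9: raw=0x43007 flags P=1 W=1 U=1 S=0
  [1] read 0x43 idx=27: raw=0x45007 flags P=1 W=1 U=1 S=0
  [2] read 0x45 idx=25: raw=0x47087 flags P=1 W=1 U=1 S=1
  ✓ 0x47CDD (huge @L2)  — 3 lookups
#1 VA=0xA8680000CDD (r,user):
  [0] read 0x3F idx=21: raw=0x48007 flags P=1 W=1 U=1 S=0
  [1] read 0x48 idx=26: raw=0x4A087 flags P=1 W=1 U=1 S=1
  ✓ 0x4ACDD (huge @L1)  — 2 lookups
#2 VA=0xA030000103A (w,kernel):
  [0] read 0x3F idx=20: raw=0x4C007 flags P=1 W=1 U=1 S=0
  [1] read 0x4C idx=12: raw=0x4F007 flags P=1 W=1 U=1 S=0
  [2] read 0x4F idx=0: raw=0x53007 flags P=1 W=1 U=1 S=0
  [3] read 0x53 idx=1: raw=0x7D002 flags P=0 W=1 U=0 S=0
  ✗ PAGE_NOT_PRESENT  [4 reads]
#3 VA=0xD0180000F70 (r,user):
  [0] read 0x3F idx=26: raw=0x57007 flags P=1 W=1 U=1 S=0
  [1] read 0x57 idx=6: raw=0x59087 flags P=1 W=1 U=1 S=1
  ✓ 0x59F70 (huge @L1)  — 2 lookups

TLB: [["0x486C3200", "0x47"], ["0xA8680000", "0x4A"], ["0xD0180000", "0x59"]]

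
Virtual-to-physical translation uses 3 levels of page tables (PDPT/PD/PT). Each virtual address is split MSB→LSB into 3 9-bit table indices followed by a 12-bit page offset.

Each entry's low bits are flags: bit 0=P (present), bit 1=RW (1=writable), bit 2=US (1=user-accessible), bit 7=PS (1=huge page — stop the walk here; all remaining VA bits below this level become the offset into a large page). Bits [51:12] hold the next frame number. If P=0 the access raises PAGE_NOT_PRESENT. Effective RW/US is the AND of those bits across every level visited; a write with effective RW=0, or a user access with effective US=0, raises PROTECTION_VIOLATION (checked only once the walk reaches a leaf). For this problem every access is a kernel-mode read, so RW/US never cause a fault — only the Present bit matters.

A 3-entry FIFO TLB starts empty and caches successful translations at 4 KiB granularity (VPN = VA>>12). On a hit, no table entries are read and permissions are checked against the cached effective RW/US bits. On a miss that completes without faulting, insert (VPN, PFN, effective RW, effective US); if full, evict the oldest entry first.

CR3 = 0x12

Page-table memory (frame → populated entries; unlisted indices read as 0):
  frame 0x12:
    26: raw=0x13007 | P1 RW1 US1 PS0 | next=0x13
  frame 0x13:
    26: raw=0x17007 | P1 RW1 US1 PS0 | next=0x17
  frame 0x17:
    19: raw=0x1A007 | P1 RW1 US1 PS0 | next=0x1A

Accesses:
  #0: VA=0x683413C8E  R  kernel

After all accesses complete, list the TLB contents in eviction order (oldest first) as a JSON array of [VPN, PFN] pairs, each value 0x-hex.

Walk each access:
#0 VA=0x683413C8E (r,kernel):
  L0: frame=0x12 idx=26 entry=0x13007 [P=1 RW=1 US=1 PS=0]
  L1: frame=0x13 idx=26 entry=0x17007 [P=1 RW=1 US=1 PS=0]
  L2: frame=0x17 idx=19 entry=0x1A007 [P=1 RW=1 US=1 PS=0]
  ✓ 0x1AC8E  — 3 lookups

TLB: [["0x683413", "0x1A"]]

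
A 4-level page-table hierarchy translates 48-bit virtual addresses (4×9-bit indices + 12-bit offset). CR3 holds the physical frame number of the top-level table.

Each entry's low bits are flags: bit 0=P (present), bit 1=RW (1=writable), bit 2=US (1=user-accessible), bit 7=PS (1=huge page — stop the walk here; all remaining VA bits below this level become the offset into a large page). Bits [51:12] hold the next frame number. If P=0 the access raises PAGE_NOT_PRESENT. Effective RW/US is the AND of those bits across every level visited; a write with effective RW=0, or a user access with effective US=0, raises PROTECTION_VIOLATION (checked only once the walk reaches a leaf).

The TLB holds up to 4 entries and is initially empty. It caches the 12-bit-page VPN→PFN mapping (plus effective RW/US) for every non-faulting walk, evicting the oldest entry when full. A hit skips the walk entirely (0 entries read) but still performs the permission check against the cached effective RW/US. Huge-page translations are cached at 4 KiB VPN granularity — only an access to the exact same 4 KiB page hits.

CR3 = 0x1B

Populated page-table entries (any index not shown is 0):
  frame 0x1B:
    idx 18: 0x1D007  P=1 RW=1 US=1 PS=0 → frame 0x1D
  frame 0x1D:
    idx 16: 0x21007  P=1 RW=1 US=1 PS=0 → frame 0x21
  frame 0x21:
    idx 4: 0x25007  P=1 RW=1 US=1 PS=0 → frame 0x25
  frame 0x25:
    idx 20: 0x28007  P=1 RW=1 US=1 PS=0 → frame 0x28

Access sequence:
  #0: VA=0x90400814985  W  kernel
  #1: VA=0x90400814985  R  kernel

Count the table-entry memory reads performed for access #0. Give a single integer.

Per-access translation:
#0 VA=0x90400814985 (w,kernel):
  L0: frame=0x1B idx=18 entry=0x1D007 [P=1 RW=1 US=1 PS=0]
  L1: frame=0x1D idx=16 entry=0x21007 [P=1 RW=1 US=1 PS=0]
  L2: frame=0x21 idx=4 entry=0x25007 [P=1 RW=1 US=1 PS=0]
  L3: frame=0x25 idx=20 entry=0x28007 [P=1 RW=1 US=1 PS=0]
  ✓ 0x28985  — 4 lookups
#1 VA=0x90400814985 (r,kernel):
  TLB hit vpn=0x90400814 → PA=0x28985

Entries read for #0: 4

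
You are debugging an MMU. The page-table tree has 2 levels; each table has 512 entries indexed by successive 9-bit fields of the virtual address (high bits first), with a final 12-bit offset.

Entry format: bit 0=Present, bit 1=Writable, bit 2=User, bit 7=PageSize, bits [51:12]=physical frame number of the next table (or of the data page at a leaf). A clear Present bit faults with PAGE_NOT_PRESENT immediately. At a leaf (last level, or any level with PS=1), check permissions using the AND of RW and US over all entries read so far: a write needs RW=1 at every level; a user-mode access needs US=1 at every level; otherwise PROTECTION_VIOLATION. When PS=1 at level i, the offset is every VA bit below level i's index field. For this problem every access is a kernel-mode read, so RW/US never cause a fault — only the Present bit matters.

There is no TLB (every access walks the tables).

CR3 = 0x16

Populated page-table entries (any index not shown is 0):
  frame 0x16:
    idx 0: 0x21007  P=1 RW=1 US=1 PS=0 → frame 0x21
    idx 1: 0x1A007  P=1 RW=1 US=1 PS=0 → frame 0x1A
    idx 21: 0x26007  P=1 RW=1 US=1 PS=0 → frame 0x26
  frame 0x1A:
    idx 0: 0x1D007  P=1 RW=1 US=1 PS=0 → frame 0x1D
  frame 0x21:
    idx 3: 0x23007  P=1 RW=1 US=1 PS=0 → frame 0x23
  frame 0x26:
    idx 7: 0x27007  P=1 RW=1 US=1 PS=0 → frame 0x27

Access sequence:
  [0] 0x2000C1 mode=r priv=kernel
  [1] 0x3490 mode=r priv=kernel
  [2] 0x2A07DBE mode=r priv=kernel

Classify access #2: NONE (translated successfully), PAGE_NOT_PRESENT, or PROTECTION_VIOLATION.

Walk each access:
#0 VA=0x2000C1 (r,kernel):
  lvl0: tbl 0x16, slot 1 ⇒ 0x1A007 (P1/RW1/US1/PS0)
  lvl1: tbl 0x1A, slot 0 ⇒ 0x1D007 (P1/RW1/US1/PS0)
  → PA=0x1D0C1  (2 entries read)
#1 VA=0x3490 (r,kernel):
  lvl0: tbl 0x16, slot 0 ⇒ 0x21007 (P1/RW1/US1/PS0)
  lvl1: tbl 0x21, slot 3 ⇒ 0x23007 (P1/RW1/US1/PS0)
  → PA=0x23490  (2 entries read)
#2 VA=0x2A07DBE (r,kernel):
  lvl0: tbl 0x16, slot 21 ⇒ 0x26007 (P1/RW1/US1/PS0)
  lvl1: tbl 0x26, slot 7 ⇒ 0x27007 (P1/RW1/US1/PS0)
  → PA=0x27DBE  (2 entries read)

Access #2 fault: NONE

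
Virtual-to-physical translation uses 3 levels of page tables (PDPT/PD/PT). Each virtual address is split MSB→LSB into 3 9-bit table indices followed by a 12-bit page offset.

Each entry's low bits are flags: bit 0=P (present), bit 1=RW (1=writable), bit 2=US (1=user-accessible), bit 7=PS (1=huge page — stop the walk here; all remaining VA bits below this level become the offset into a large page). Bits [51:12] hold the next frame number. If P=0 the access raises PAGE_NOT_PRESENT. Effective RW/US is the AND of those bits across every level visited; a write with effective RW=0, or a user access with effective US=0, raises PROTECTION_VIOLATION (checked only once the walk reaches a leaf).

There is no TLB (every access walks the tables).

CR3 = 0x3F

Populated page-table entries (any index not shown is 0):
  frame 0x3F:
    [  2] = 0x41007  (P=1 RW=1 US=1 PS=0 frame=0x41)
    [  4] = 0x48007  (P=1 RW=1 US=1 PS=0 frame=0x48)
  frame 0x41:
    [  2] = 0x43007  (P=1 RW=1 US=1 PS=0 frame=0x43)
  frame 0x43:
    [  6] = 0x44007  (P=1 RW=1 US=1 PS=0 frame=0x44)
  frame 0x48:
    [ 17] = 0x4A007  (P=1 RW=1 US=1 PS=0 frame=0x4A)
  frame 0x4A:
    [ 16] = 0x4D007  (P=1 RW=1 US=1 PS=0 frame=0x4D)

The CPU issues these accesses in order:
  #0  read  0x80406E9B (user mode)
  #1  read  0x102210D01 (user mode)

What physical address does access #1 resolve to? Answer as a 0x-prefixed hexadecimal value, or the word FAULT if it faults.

Walk each access:
#0 VA=0x80406E9B (r,user):
  L0 @0x3F[2] → 0x41007  P=1,RW=1,US=1,PS=0
  L1 @0x41[2] → 0x43007  P=1,RW=1,US=1,PS=0
  L2 @0x43[6] → 0x44007  P=1,RW=1,US=1,PS=0
  ⇒ phys 0x44E9B  [3 reads]
#1 VA=0x102210D01 (r,user):
  L0 @0x3F[4] → 0x48007  P=1,RW=1,US=1,PS=0
  L1 @0x48[17] → 0x4A007  P=1,RW=1,US=1,PS=0
  L2 @0x4A[16] → 0x4D007  P=1,RW=1,US=1,PS=0
  ⇒ phys 0x4DD01  [3 reads]

Access #1 PA: 0x4DD01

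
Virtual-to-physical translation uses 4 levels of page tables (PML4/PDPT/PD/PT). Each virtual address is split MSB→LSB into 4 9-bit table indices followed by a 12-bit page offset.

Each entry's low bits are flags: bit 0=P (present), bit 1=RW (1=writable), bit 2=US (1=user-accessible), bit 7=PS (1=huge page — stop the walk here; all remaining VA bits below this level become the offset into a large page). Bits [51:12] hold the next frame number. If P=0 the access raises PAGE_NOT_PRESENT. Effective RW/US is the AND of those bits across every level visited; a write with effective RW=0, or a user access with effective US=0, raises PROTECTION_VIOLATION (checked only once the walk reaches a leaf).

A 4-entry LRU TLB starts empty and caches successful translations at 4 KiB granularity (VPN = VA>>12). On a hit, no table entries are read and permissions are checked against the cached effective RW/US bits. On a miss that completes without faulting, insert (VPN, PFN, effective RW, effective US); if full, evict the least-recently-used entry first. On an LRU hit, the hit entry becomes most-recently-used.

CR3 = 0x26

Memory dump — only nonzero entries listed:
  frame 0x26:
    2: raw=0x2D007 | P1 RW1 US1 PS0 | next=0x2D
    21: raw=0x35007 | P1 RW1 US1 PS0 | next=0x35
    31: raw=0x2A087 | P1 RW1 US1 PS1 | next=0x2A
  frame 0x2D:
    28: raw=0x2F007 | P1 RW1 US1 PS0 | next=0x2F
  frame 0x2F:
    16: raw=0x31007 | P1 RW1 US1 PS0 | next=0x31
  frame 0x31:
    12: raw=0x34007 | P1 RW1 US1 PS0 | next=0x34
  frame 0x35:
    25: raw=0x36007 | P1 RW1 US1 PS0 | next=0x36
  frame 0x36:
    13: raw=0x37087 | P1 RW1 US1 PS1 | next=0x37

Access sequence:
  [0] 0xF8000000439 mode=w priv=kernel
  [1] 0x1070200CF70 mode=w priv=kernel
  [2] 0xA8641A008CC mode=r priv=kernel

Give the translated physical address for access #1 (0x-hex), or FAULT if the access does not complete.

Trace:
#0 VA=0xF8000000439 (w,kernel):
  [0] read 0x26 idx=31: raw=0x2A087 flags P=1 W=1 U=1 S=1
  ⇒ phys 0x2A439 (huge @L0)  [1 reads]
#1 VA=0x1070200CF70 (w,kernel):
  [0] read 0x26 idx=2: raw=0x2D007 flags P=1 W=1 U=1 S=0
  [1] read 0x2D idx=28: raw=0x2F007 flags P=1 W=1 U=1 S=0
  [2] read 0x2F idx=16: raw=0x31007 flags P=1 W=1 U=1 S=0
  [3] read 0x31 idx=12: raw=0x34007 flags P=1 W=1 U=1 S=0
  ⇒ phys 0x34F70  [4 reads]
#2 VA=0xA8641A008CC (r,kernel):
  [0] read 0x26 idx=21: raw=0x35007 flags P=1 W=1 U=1 S=0
  [1] read 0x35 idx=25: raw=0x36007 flags P=1 W=1 U=1 S=0
  [2] read 0x36 idx=13: raw=0x37087 flags P=1 W=1 U=1 S=1
  ⇒ phys 0x378CC (huge @L2)  [3 reads]

Access #1 PA: 0x34F70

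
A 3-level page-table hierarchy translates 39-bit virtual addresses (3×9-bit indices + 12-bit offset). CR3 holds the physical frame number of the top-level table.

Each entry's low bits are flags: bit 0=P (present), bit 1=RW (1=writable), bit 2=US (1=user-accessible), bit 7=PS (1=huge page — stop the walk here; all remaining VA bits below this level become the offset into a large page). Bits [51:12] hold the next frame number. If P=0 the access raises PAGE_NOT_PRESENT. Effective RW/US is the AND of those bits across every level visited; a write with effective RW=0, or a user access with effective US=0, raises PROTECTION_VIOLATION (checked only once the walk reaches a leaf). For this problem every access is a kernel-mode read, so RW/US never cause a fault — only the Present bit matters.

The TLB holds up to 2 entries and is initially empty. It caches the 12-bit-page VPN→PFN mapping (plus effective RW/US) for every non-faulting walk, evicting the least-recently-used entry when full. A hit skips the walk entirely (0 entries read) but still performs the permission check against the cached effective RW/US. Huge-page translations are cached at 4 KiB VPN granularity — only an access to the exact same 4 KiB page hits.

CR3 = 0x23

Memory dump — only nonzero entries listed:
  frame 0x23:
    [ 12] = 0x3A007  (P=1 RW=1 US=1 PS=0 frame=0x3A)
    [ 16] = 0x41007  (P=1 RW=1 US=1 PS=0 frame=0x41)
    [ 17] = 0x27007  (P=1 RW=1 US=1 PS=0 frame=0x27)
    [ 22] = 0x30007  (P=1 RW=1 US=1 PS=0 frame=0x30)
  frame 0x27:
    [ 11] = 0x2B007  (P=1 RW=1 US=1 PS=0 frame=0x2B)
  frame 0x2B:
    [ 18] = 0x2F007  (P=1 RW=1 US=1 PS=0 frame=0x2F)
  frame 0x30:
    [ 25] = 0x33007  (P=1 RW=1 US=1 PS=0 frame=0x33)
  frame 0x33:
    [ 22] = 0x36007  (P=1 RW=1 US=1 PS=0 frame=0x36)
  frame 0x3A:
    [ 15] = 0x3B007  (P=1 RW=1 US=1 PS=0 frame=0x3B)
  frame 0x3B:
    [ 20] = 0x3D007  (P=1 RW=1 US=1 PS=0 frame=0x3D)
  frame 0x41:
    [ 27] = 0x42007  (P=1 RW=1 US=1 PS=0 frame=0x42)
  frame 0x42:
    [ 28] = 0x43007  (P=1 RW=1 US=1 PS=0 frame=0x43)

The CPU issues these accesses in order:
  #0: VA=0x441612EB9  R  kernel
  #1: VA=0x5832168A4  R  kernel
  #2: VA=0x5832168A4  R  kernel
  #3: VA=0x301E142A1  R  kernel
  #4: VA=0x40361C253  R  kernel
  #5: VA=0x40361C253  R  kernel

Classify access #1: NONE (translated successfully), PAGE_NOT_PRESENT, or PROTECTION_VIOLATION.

Walk each access:
#0 VA=0x441612EB9 (r,kernel):
  L0 @0x23[17] → 0x27007  P=1,RW=1,US=1,PS=0
  L1 @0x27[11] → 0x2B007  P=1,RW=1,US=1,PS=0
  L2 @0x2B[18] → 0x2F007  P=1,RW=1,US=1,PS=0
  → PA=0x2FEB9  (3 entries read)
#1 VA=0x5832168A4 (r,kernel):
  L0 @0x23[22] → 0x30007  P=1,RW=1,US=1,PS=0
  L1 @0x30[25] → 0x33007  P=1,RW=1,US=1,PS=0
  L2 @0x33[22] → 0x36007  P=1,RW=1,US=1,PS=0
  → PA=0x368A4  (3 entries read)
#2 VA=0x5832168A4 (r,kernel):
  TLB hit vpn=0x583216 → PA=0x368A4
#3 VA=0x301E142A1 (r,kernel):
  L0 @0x23[12] → 0x3A007  P=1,RW=1,US=1,PS=0
  L1 @0x3A[15] → 0x3B007  P=1,RW=1,US=1,PS=0
  L2 @0x3B[20] → 0x3D007  P=1,RW=1,US=1,PS=0
  → PA=0x3D2A1  (3 entries read)
#4 VA=0x40361C253 (r,kernel):
  L0 @0x23[16] → 0x41007  P=1,RW=1,US=1,PS=0
  L1 @0x41[27] → 0x42007  P=1,RW=1,US=1,PS=0
  L2 @0x42[28] → 0x43007  P=1,RW=1,US=1,PS=0
  → PA=0x43253  (3 entries read)
#5 VA=0x40361C253 (r,kernel):
  TLB hit vpn=0x40361C → PA=0x43253

Access #1 fault: NONE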